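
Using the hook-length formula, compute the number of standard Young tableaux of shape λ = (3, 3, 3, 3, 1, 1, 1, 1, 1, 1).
# SYT of shape (3, 3, 3, 3, 1, 1, 1, 1, 1, 1) = 259896

Hook-length formula: f^λ = n! / Π hook(c), product over all cells c of the Young diagram. For λ = (3, 3, 3, 3, 1, 1, 1, 1, 1, 1), n = 18 boxes. Hook lengths by row (left-to-right, top-to-bottom): [12, 5, 4]; [11, 4, 3]; [10, 3, 2]; [9, 2, 1]; [6]; [5]; [4]; [3]; [2]; [1]. Product of hooks = 24634368000. So f^λ = 18! / 24634368000 = 6402373705728000 / 24634368000 = 259896.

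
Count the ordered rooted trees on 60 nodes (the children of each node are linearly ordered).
C_59 = 405944995127576985730643443367112

These ordered rooted trees are counted by the Catalan number C_n = (1/(n + 1)) · C(2n, n). For n = 59: C_59 = (1/60) · C(118, 59) = 24356699707654619143838606602026720/60 = 405944995127576985730643443367112.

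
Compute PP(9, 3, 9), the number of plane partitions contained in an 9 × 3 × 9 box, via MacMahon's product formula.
PP(9, 3, 9) = 1371597504992

Evaluate the triple product over i = 1..9, j = 1..3, k = 1..9. The factors are (2/1) · (3/2) · (4/3) · (5/4) · (6/5) · (7/6) · (8/7) · (9/8) · … (243 factors total). The numerators and denominators telescope so the product is an integer; carrying out the multiplication exactly gives PP(9, 3, 9) = 1371597504992.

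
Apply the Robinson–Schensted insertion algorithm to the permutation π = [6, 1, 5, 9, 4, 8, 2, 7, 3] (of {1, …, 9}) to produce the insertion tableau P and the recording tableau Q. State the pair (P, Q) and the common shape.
P = [1, 2, 3] / [4, 7] / [5, 8] / [6, 9];  Q = [1, 3, 4] / [2, 6] / [5, 8] / [7, 9];  common shape = (3, 2, 2, 2)

Row-insert the values π_1, π_2, … into P one at a time, bumping the leftmost entry strictly greater than the inserted value down to the next row. The recording tableau Q records, in position (i, j), the step at which that cell was added to P.
  Insert 6 (step 1): P = [6];  Q = [1]
  Insert 1 (step 2): P = [1] / [6];  Q = [1] / [2]
  Insert 5 (step 3): P = [1, 5] / [6];  Q = [1, 3] / [2]
  Insert 9 (step 4): P = [1, 5, 9] / [6];  Q = [1, 3, 4] / [2]
  Insert 4 (step 5): P = [1, 4, 9] / [5] / [6];  Q = [1, 3, 4] / [2] / [5]
  Insert 8 (step 6): P = [1, 4, 8] / [5, 9] / [6];  Q = [1, 3, 4] / [2, 6] / [5]
  Insert 2 (step 7): P = [1, 2, 8] / [4, 9] / [5] / [6];  Q = [1, 3, 4] / [2, 6] / [5] / [7]
  Insert 7 (step 8): P = [1, 2, 7] / [4, 8] / [5, 9] / [6];  Q = [1, 3, 4] / [2, 6] / [5, 8] / [7]
  Insert 3 (step 9): P = [1, 2, 3] / [4, 7] / [5, 8] / [6, 9];  Q = [1, 3, 4] / [2, 6] / [5, 8] / [7, 9]
Final shape: (3, 2, 2, 2).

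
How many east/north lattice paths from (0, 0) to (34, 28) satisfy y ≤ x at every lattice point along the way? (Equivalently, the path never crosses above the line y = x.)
Number of paths = 69923143311577493

By the reflection principle (André's argument), the number of monotone paths to (34, 28) with n ≤ m that never go above y = x is C(62, 34) − C(62, 35) = 349615716557887465 − 279692573246309972 = 69923143311577493.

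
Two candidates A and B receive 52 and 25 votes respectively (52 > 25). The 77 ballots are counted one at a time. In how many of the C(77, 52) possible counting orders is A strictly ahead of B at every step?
Strict-lead orderings = 40690685796997560228

Total orderings of the 77 votes with 52 for A: C(77, 52) = 116043807643289338428. By the Bertrand ballot formula (Cycle Lemma / reflection principle), the number of orderings in which A is strictly ahead of B throughout is (p − q)/(p + q) · C(p + q, p) = (52 − 25)/(52 + 25) · 116043807643289338428 = 40690685796997560228.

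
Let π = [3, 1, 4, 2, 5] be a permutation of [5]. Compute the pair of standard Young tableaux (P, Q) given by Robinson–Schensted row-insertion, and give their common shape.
P = [1, 2, 5] / [3, 4];  Q = [1, 3, 5] / [2, 4];  common shape = (3, 2)

Row-insert the values π_1, π_2, … into P one at a time, bumping the leftmost entry strictly greater than the inserted value down to the next row. The recording tableau Q records, in position (i, j), the step at which that cell was added to P.
  Insert 3 (step 1): P = [3];  Q = [1]
  Insert 1 (step 2): P = [1] / [3];  Q = [1] / [2]
  Insert 4 (step 3): P = [1, 4] / [3];  Q = [1, 3] / [2]
  Insert 2 (step 4): P = [1, 2] / [3, 4];  Q = [1, 3] / [2, 4]
  Insert 5 (step 5): P = [1, 2, 5] / [3, 4];  Q = [1, 3, 5] / [2, 4]
Final shape: (3, 2).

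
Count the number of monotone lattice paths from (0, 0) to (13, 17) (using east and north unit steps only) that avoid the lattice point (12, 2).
Number of paths = 119758394

Total paths from (0, 0) to (13, 17): C(30, 13) = 119759850. Paths through (12, 2): (paths (0, 0) → (12, 2)) × (paths (12, 2) → (13, 17)) = C(14, 12) · C(16, 1) = 91 · 16 = 1456. Avoidance count = 119759850 − 1456 = 119758394.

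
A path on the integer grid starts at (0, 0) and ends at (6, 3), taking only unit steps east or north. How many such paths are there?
Number of paths = 84

A monotone lattice path from (0, 0) to (6, 3) consists of 6 east steps and 3 north steps in some order, so it is determined by which 6 of the 9 steps are east. The count is C(9, 6) = 84.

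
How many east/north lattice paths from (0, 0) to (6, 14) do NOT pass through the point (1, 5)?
Number of paths = 26748

Total paths from (0, 0) to (6, 14): C(20, 6) = 38760. Paths through (1, 5): (paths (0, 0) → (1, 5)) × (paths (1, 5) → (6, 14)) = C(6, 1) · C(14, 5) = 6 · 2002 = 12012. Avoidance count = 38760 − 12012 = 26748.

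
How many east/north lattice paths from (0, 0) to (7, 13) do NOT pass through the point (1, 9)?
Number of paths = 75420

Total paths from (0, 0) to (7, 13): C(20, 7) = 77520. Paths through (1, 9): (paths (0, 0) → (1, 9)) × (paths (1, 9) → (7, 13)) = C(10, 1) · C(10, 6) = 10 · 210 = 2100. Avoidance count = 77520 − 2100 = 75420.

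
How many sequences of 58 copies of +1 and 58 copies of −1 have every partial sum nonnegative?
C_58 = 104088460289122304033498318812080

These ballot sequences are counted by the Catalan number C_n = (1/(n + 1)) · C(2n, n). For n = 58: C_58 = (1/59) · C(116, 58) = 6141219157058215937976400809912720/59 = 104088460289122304033498318812080.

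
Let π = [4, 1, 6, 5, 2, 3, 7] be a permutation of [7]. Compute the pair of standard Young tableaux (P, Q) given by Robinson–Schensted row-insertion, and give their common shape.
P = [1, 2, 3, 7] / [4, 5] / [6];  Q = [1, 3, 6, 7] / [2, 4] / [5];  common shape = (4, 2, 1)

Row-insert the values π_1, π_2, … into P one at a time, bumping the leftmost entry strictly greater than the inserted value down to the next row. The recording tableau Q records, in position (i, j), the step at which that cell was added to P.
  Insert 4 (step 1): P = [4];  Q = [1]
  Insert 1 (step 2): P = [1] / [4];  Q = [1] / [2]
  Insert 6 (step 3): P = [1, 6] / [4];  Q = [1, 3] / [2]
  Insert 5 (step 4): P = [1, 5] / [4, 6];  Q = [1, 3] / [2, 4]
  Insert 2 (step 5): P = [1, 2] / [4, 5] / [6];  Q = [1, 3] / [2, 4] / [5]
  Insert 3 (step 6): P = [1, 2, 3] / [4, 5] / [6];  Q = [1, 3, 6] / [2, 4] / [5]
  Insert 7 (step 7): P = [1, 2, 3, 7] / [4, 5] / [6];  Q = [1, 3, 6, 7] / [2, 4] / [5]
Final shape: (4, 2, 1).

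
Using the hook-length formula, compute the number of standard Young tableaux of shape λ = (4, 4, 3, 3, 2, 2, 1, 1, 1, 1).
# SYT of shape (4, 4, 3, 3, 2, 2, 1, 1, 1, 1) = 443201220

Hook-length formula: f^λ = n! / Π hook(c), product over all cells c of the Young diagram. For λ = (4, 4, 3, 3, 2, 2, 1, 1, 1, 1), n = 22 boxes. Hook lengths by row (left-to-right, top-to-bottom): [13, 8, 5, 2]; [12, 7, 4, 1]; [10, 5, 2]; [9, 4, 1]; [7, 2]; [6, 1]; [4]; [3]; [2]; [1]. Product of hooks = 2536095744000. So f^λ = 22! / 2536095744000 = 1124000727777607680000 / 2536095744000 = 443201220.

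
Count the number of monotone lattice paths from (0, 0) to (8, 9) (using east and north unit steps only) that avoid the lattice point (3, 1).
Number of paths = 19162

Total paths from (0, 0) to (8, 9): C(17, 8) = 24310. Paths through (3, 1): (paths (0, 0) → (3, 1)) × (paths (3, 1) → (8, 9)) = C(4, 3) · C(13, 5) = 4 · 1287 = 5148. Avoidance count = 24310 − 5148 = 19162.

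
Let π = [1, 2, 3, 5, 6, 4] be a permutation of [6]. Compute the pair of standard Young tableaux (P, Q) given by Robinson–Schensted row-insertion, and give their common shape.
P = [1, 2, 3, 4, 6] / [5];  Q = [1, 2, 3, 4, 5] / [6];  common shape = (5, 1)

Row-insert the values π_1, π_2, … into P one at a time, bumping the leftmost entry strictly greater than the inserted value down to the next row. The recording tableau Q records, in position (i, j), the step at which that cell was added to P.
  Insert 1 (step 1): P = [1];  Q = [1]
  Insert 2 (step 2): P = [1, 2];  Q = [1, 2]
  Insert 3 (step 3): P = [1, 2, 3];  Q = [1, 2, 3]
  Insert 5 (step 4): P = [1, 2, 3, 5];  Q = [1, 2, 3, 4]
  Insert 6 (step 5): P = [1, 2, 3, 5, 6];  Q = [1, 2, 3, 4, 5]
  Insert 4 (step 6): P = [1, 2, 3, 4, 6] / [5];  Q = [1, 2, 3, 4, 5] / [6]
Final shape: (5, 1).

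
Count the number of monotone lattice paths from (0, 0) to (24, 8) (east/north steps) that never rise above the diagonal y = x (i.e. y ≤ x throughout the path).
Number of paths = 7152444

By the reflection principle (André's argument), the number of monotone paths to (24, 8) with n ≤ m that never go above y = x is C(32, 24) − C(32, 25) = 10518300 − 3365856 = 7152444.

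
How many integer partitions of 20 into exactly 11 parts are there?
p(20, 11 parts) = 30

Partitions of n into exactly k parts are in bijection with partitions of n − k into at most k parts (subtract 1 from each part). So p(20, exactly 11) = p(9, parts ≤ 11). Computing via the recurrence p(m, j) = p(m, j−1) + p(m−j, j) gives 30.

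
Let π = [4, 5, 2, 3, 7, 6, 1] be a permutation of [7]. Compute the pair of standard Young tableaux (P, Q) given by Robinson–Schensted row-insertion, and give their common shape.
P = [1, 3, 6] / [2, 5, 7] / [4];  Q = [1, 2, 5] / [3, 4, 6] / [7];  common shape = (3, 3, 1)

Row-insert the values π_1, π_2, … into P one at a time, bumping the leftmost entry strictly greater than the inserted value down to the next row. The recording tableau Q records, in position (i, j), the step at which that cell was added to P.
  Insert 4 (step 1): P = [4];  Q = [1]
  Insert 5 (step 2): P = [4, 5];  Q = [1, 2]
  Insert 2 (step 3): P = [2, 5] / [4];  Q = [1, 2] / [3]
  Insert 3 (step 4): P = [2, 3] / [4, 5];  Q = [1, 2] / [3, 4]
  Insert 7 (step 5): P = [2, 3, 7] / [4, 5];  Q = [1, 2, 5] / [3, 4]
  Insert 6 (step 6): P = [2, 3, 6] / [4, 5, 7];  Q = [1, 2, 5] / [3, 4, 6]
  Insert 1 (step 7): P = [1, 3, 6] / [2, 5, 7] / [4];  Q = [1, 2, 5] / [3, 4, 6] / [7]
Final shape: (3, 3, 1).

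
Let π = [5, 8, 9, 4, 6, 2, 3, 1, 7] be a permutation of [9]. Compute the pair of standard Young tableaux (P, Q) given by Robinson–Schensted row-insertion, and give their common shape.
P = [1, 3, 7] / [2, 6, 9] / [4, 8] / [5];  Q = [1, 2, 3] / [4, 5, 9] / [6, 7] / [8];  common shape = (3, 3, 2, 1)

Row-insert the values π_1, π_2, … into P one at a time, bumping the leftmost entry strictly greater than the inserted value down to the next row. The recording tableau Q records, in position (i, j), the step at which that cell was added to P.
  Insert 5 (step 1): P = [5];  Q = [1]
  Insert 8 (step 2): P = [5, 8];  Q = [1, 2]
  Insert 9 (step 3): P = [5, 8, 9];  Q = [1, 2, 3]
  Insert 4 (step 4): P = [4, 8, 9] / [5];  Q = [1, 2, 3] / [4]
  Insert 6 (step 5): P = [4, 6, 9] / [5, 8];  Q = [1, 2, 3] / [4, 5]
  Insert 2 (step 6): P = [2, 6, 9] / [4, 8] / [5];  Q = [1, 2, 3] / [4, 5] / [6]
  Insert 3 (step 7): P = [2, 3, 9] / [4, 6] / [5, 8];  Q = [1, 2, 3] / [4, 5] / [6, 7]
  Insert 1 (step 8): P = [1, 3, 9] / [2, 6] / [4, 8] / [5];  Q = [1, 2, 3] / [4, 5] / [6, 7] / [8]
  Insert 7 (step 9): P = [1, 3, 7] / [2, 6, 9] / [4, 8] / [5];  Q = [1, 2, 3] / [4, 5, 9] / [6, 7] / [8]
Final shape: (3, 3, 2, 1).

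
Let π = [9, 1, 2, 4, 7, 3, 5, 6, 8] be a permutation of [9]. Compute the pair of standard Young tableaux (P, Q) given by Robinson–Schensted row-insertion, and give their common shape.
P = [1, 2, 3, 5, 6, 8] / [4, 7] / [9];  Q = [1, 3, 4, 5, 8, 9] / [2, 7] / [6];  common shape = (6, 2, 1)

Row-insert the values π_1, π_2, … into P one at a time, bumping the leftmost entry strictly greater than the inserted value down to the next row. The recording tableau Q records, in position (i, j), the step at which that cell was added to P.
  Insert 9 (step 1): P = [9];  Q = [1]
  Insert 1 (step 2): P = [1] / [9];  Q = [1] / [2]
  Insert 2 (step 3): P = [1, 2] / [9];  Q = [1, 3] / [2]
  Insert 4 (step 4): P = [1, 2, 4] / [9];  Q = [1, 3, 4] / [2]
  Insert 7 (step 5): P = [1, 2, 4, 7] / [9];  Q = [1, 3, 4, 5] / [2]
  Insert 3 (step 6): P = [1, 2, 3, 7] / [4] / [9];  Q = [1, 3, 4, 5] / [2] / [6]
  Insert 5 (step 7): P = [1, 2, 3, 5] / [4, 7] / [9];  Q = [1, 3, 4, 5] / [2, 7] / [6]
  Insert 6 (step 8): P = [1, 2, 3, 5, 6] / [4, 7] / [9];  Q = [1, 3, 4, 5, 8] / [2, 7] / [6]
  Insert 8 (step 9): P = [1, 2, 3, 5, 6, 8] / [4, 7] / [9];  Q = [1, 3, 4, 5, 8, 9] / [2, 7] / [6]
Final shape: (6, 2, 1).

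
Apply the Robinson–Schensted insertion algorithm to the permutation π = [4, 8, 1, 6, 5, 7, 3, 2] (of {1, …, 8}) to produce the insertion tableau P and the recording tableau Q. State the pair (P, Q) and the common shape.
P = [1, 2, 7] / [3, 5] / [4] / [6] / [8];  Q = [1, 2, 6] / [3, 4] / [5] / [7] / [8];  common shape = (3, 2, 1, 1, 1)

Row-insert the values π_1, π_2, … into P one at a time, bumping the leftmost entry strictly greater than the inserted value down to the next row. The recording tableau Q records, in position (i, j), the step at which that cell was added to P.
  Insert 4 (step 1): P = [4];  Q = [1]
  Insert 8 (step 2): P = [4, 8];  Q = [1, 2]
  Insert 1 (step 3): P = [1, 8] / [4];  Q = [1, 2] / [3]
  Insert 6 (step 4): P = [1, 6] / [4, 8];  Q = [1, 2] / [3, 4]
  Insert 5 (step 5): P = [1, 5] / [4, 6] / [8];  Q = [1, 2] / [3, 4] / [5]
  Insert 7 (step 6): P = [1, 5, 7] / [4, 6] / [8];  Q = [1, 2, 6] / [3, 4] / [5]
  Insert 3 (step 7): P = [1, 3, 7] / [4, 5] / [6] / [8];  Q = [1, 2, 6] / [3, 4] / [5] / [7]
  Insert 2 (step 8): P = [1, 2, 7] / [3, 5] / [4] / [6] / [8];  Q = [1, 2, 6] / [3, 4] / [5] / [7] / [8]
Final shape: (3, 2, 1, 1, 1).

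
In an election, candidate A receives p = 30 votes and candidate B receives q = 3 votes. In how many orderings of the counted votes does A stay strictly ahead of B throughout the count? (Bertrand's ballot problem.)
Strict-lead orderings = 4464

Total orderings of the 33 votes with 30 for A: C(33, 30) = 5456. By the Bertrand ballot formula (Cycle Lemma / reflection principle), the number of orderings in which A is strictly ahead of B throughout is (p − q)/(p + q) · C(p + q, p) = (30 − 3)/(30 + 3) · 5456 = 4464.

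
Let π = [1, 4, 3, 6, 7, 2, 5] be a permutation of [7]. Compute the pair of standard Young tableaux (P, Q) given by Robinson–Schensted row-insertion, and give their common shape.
P = [1, 2, 5, 7] / [3, 6] / [4];  Q = [1, 2, 4, 5] / [3, 7] / [6];  common shape = (4, 2, 1)

Row-insert the values π_1, π_2, … into P one at a time, bumping the leftmost entry strictly greater than the inserted value down to the next row. The recording tableau Q records, in position (i, j), the step at which that cell was added to P.
  Insert 1 (step 1): P = [1];  Q = [1]
  Insert 4 (step 2): P = [1, 4];  Q = [1, 2]
  Insert 3 (step 3): P = [1, 3] / [4];  Q = [1, 2] / [3]
  Insert 6 (step 4): P = [1, 3, 6] / [4];  Q = [1, 2, 4] / [3]
  Insert 7 (step 5): P = [1, 3, 6, 7] / [4];  Q = [1, 2, 4, 5] / [3]
  Insert 2 (step 6): P = [1, 2, 6, 7] / [3] / [4];  Q = [1, 2, 4, 5] / [3] / [6]
  Insert 5 (step 7): P = [1, 2, 5, 7] / [3, 6] / [4];  Q = [1, 2, 4, 5] / [3, 7] / [6]
Final shape: (4, 2, 1).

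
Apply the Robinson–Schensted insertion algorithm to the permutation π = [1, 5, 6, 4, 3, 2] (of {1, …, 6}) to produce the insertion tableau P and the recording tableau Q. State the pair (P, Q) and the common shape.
P = [1, 2, 6] / [3] / [4] / [5];  Q = [1, 2, 3] / [4] / [5] / [6];  common shape = (3, 1, 1, 1)

Row-insert the values π_1, π_2, … into P one at a time, bumping the leftmost entry strictly greater than the inserted value down to the next row. The recording tableau Q records, in position (i, j), the step at which that cell was added to P.
  Insert 1 (step 1): P = [1];  Q = [1]
  Insert 5 (step 2): P = [1, 5];  Q = [1, 2]
  Insert 6 (step 3): P = [1, 5, 6];  Q = [1, 2, 3]
  Insert 4 (step 4): P = [1, 4, 6] / [5];  Q = [1, 2, 3] / [4]
  Insert 3 (step 5): P = [1, 3, 6] / [4] / [5];  Q = [1, 2, 3] / [4] / [5]
  Insert 2 (step 6): P = [1, 2, 6] / [3] / [4] / [5];  Q = [1, 2, 3] / [4] / [5] / [6]
Final shape: (3, 1, 1, 1).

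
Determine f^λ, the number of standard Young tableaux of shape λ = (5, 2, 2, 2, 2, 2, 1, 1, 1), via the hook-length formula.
# SYT of shape (5, 2, 2, 2, 2, 2, 1, 1, 1) = 837760

Hook-length formula: f^λ = n! / Π hook(c), product over all cells c of the Young diagram. For λ = (5, 2, 2, 2, 2, 2, 1, 1, 1), n = 18 boxes. Hook lengths by row (left-to-right, top-to-bottom): [13, 9, 3, 2, 1]; [9, 5]; [8, 4]; [7, 3]; [6, 2]; [5, 1]; [3]; [2]; [1]. Product of hooks = 7642252800. So f^λ = 18! / 7642252800 = 6402373705728000 / 7642252800 = 837760.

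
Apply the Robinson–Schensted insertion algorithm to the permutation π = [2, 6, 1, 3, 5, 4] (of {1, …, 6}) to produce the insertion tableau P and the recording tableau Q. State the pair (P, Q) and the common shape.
P = [1, 3, 4] / [2, 5] / [6];  Q = [1, 2, 5] / [3, 4] / [6];  common shape = (3, 2, 1)

Row-insert the values π_1, π_2, … into P one at a time, bumping the leftmost entry strictly greater than the inserted value down to the next row. The recording tableau Q records, in position (i, j), the step at which that cell was added to P.
  Insert 2 (step 1): P = [2];  Q = [1]
  Insert 6 (step 2): P = [2, 6];  Q = [1, 2]
  Insert 1 (step 3): P = [1, 6] / [2];  Q = [1, 2] / [3]
  Insert 3 (step 4): P = [1, 3] / [2, 6];  Q = [1, 2] / [3, 4]
  Insert 5 (step 5): P = [1, 3, 5] / [2, 6];  Q = [1, 2, 5] / [3, 4]
  Insert 4 (step 6): P = [1, 3, 4] / [2, 5] / [6];  Q = [1, 2, 5] / [3, 4] / [6]
Final shape: (3, 2, 1).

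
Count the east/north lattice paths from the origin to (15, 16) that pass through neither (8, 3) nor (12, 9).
Number of paths = 256635795

Inclusion–exclusion. Total paths: C(31, 15) = 300540195. Through P₁: C(11, 8)·C(20, 7) = 12790800. Through P₂: C(21, 12)·C(10, 3) = 35271600. Since P₁ is strictly southwest of P₂, a monotone path through both must visit P₁ then P₂; paths through both = C(11, 8)·C(10, 4)·C(10, 3) = 4158000. Avoid both = 300540195 − 12790800 − 35271600 + 4158000 = 256635795.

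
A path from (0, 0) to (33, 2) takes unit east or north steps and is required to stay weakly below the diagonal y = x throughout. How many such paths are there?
Number of paths = 560

By the reflection principle (André's argument), the number of monotone paths to (33, 2) with n ≤ m that never go above y = x is C(35, 33) − C(35, 34) = 595 − 35 = 560.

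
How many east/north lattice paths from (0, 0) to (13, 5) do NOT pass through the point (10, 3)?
Number of paths = 5708

Total paths from (0, 0) to (13, 5): C(18, 13) = 8568. Paths through (10, 3): (paths (0, 0) → (10, 3)) × (paths (10, 3) → (13, 5)) = C(13, 10) · C(5, 3) = 286 · 10 = 2860. Avoidance count = 8568 − 2860 = 5708.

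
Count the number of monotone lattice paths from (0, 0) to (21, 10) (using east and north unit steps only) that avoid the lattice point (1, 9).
Number of paths = 44351955

Total paths from (0, 0) to (21, 10): C(31, 21) = 44352165. Paths through (1, 9): (paths (0, 0) → (1, 9)) × (paths (1, 9) → (21, 10)) = C(10, 1) · C(21, 20) = 10 · 21 = 210. Avoidance count = 44352165 − 210 = 44351955.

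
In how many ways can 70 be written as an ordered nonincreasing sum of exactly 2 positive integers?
p(70, 2 parts) = 35

Partitions of n into exactly k parts are in bijection with partitions of n − k into at most k parts (subtract 1 from each part). So p(70, exactly 2) = p(68, parts ≤ 2). Computing via the recurrence p(m, j) = p(m, j−1) + p(m−j, j) gives 35.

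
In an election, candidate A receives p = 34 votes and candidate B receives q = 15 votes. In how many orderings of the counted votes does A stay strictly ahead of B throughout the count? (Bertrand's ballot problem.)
Strict-lead orderings = 610939456104

Total orderings of the 49 votes with 34 for A: C(49, 34) = 1575580702584. By the Bertrand ballot formula (Cycle Lemma / reflection principle), the number of orderings in which A is strictly ahead of B throughout is (p − q)/(p + q) · C(p + q, p) = (34 − 15)/(34 + 15) · 1575580702584 = 610939456104.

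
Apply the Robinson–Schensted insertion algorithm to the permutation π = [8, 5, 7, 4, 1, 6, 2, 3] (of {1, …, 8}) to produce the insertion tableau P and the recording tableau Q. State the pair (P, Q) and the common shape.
P = [1, 2, 3] / [4, 6] / [5, 7] / [8];  Q = [1, 3, 8] / [2, 6] / [4, 7] / [5];  common shape = (3, 2, 2, 1)

Row-insert the values π_1, π_2, … into P one at a time, bumping the leftmost entry strictly greater than the inserted value down to the next row. The recording tableau Q records, in position (i, j), the step at which that cell was added to P.
  Insert 8 (step 1): P = [8];  Q = [1]
  Insert 5 (step 2): P = [5] / [8];  Q = [1] / [2]
  Insert 7 (step 3): P = [5, 7] / [8];  Q = [1, 3] / [2]
  Insert 4 (step 4): P = [4, 7] / [5] / [8];  Q = [1, 3] / [2] / [4]
  Insert 1 (step 5): P = [1, 7] / [4] / [5] / [8];  Q = [1, 3] / [2] / [4] / [5]
  Insert 6 (step 6): P = [1, 6] / [4, 7] / [5] / [8];  Q = [1, 3] / [2, 6] / [4] / [5]
  Insert 2 (step 7): P = [1, 2] / [4, 6] / [5, 7] / [8];  Q = [1, 3] / [2, 6] / [4, 7] / [5]
  Insert 3 (step 8): P = [1, 2, 3] / [4, 6] / [5, 7] / [8];  Q = [1, 3, 8] / [2, 6] / [4, 7] / [5]
Final shape: (3, 2, 2, 1).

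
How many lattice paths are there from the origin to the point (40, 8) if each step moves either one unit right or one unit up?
Number of paths = 377348994

A monotone lattice path from (0, 0) to (40, 8) consists of 40 east steps and 8 north steps in some order, so it is determined by which 40 of the 48 steps are east. The count is C(48, 40) = 377348994.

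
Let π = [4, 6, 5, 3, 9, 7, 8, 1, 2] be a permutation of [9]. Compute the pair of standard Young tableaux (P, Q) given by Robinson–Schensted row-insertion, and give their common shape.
P = [1, 2, 7, 8] / [3, 5] / [4, 9] / [6];  Q = [1, 2, 5, 7] / [3, 6] / [4, 9] / [8];  common shape = (4, 2, 2, 1)

Row-insert the values π_1, π_2, … into P one at a time, bumping the leftmost entry strictly greater than the inserted value down to the next row. The recording tableau Q records, in position (i, j), the step at which that cell was added to P.
  Insert 4 (step 1): P = [4];  Q = [1]
  Insert 6 (step 2): P = [4, 6];  Q = [1, 2]
  Insert 5 (step 3): P = [4, 5] / [6];  Q = [1, 2] / [3]
  Insert 3 (step 4): P = [3, 5] / [4] / [6];  Q = [1, 2] / [3] / [4]
  Insert 9 (step 5): P = [3, 5, 9] / [4] / [6];  Q = [1, 2, 5] / [3] / [4]
  Insert 7 (step 6): P = [3, 5, 7] / [4, 9] / [6];  Q = [1, 2, 5] / [3, 6] / [4]
  Insert 8 (step 7): P = [3, 5, 7, 8] / [4, 9] / [6];  Q = [1, 2, 5, 7] / [3, 6] / [4]
  Insert 1 (step 8): P = [1, 5, 7, 8] / [3, 9] / [4] / [6];  Q = [1, 2, 5, 7] / [3, 6] / [4] / [8]
  Insert 2 (step 9): P = [1, 2, 7, 8] / [3, 5] / [4, 9] / [6];  Q = [1, 2, 5, 7] / [3, 6] / [4, 9] / [8]
Final shape: (4, 2, 2, 1).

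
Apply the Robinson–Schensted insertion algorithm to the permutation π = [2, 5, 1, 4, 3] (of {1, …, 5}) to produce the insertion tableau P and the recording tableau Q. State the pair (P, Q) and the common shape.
P = [1, 3] / [2, 4] / [5];  Q = [1, 2] / [3, 4] / [5];  common shape = (2, 2, 1)

Row-insert the values π_1, π_2, … into P one at a time, bumping the leftmost entry strictly greater than the inserted value down to the next row. The recording tableau Q records, in position (i, j), the step at which that cell was added to P.
  Insert 2 (step 1): P = [2];  Q = [1]
  Insert 5 (step 2): P = [2, 5];  Q = [1, 2]
  Insert 1 (step 3): P = [1, 5] / [2];  Q = [1, 2] / [3]
  Insert 4 (step 4): P = [1, 4] / [2, 5];  Q = [1, 2] / [3, 4]
  Insert 3 (step 5): P = [1, 3] / [2, 4] / [5];  Q = [1, 2] / [3, 4] / [5]
Final shape: (2, 2, 1).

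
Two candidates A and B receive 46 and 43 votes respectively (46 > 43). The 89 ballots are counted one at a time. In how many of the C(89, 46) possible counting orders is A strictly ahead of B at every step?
Strict-lead orderings = 1673817734484251380165680

Total orderings of the 89 votes with 46 for A: C(89, 46) = 49656592789699457611581840. By the Bertrand ballot formula (Cycle Lemma / reflection principle), the number of orderings in which A is strictly ahead of B throughout is (p − q)/(p + q) · C(p + q, p) = (46 − 43)/(46 + 43) · 49656592789699457611581840 = 1673817734484251380165680.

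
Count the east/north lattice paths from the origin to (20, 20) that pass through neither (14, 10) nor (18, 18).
Number of paths = 73514909292

Inclusion–exclusion. Total paths: C(40, 20) = 137846528820. Through P₁: C(24, 14)·C(16, 6) = 15705738048. Through P₂: C(36, 18)·C(4, 2) = 54450811800. Since P₁ is strictly southwest of P₂, a monotone path through both must visit P₁ then P₂; paths through both = C(24, 14)·C(12, 4)·C(4, 2) = 5824930320. Avoid both = 137846528820 − 15705738048 − 54450811800 + 5824930320 = 73514909292.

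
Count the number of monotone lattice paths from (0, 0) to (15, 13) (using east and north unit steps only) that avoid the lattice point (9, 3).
Number of paths = 35680400

Total paths from (0, 0) to (15, 13): C(28, 15) = 37442160. Paths through (9, 3): (paths (0, 0) → (9, 3)) × (paths (9, 3) → (15, 13)) = C(12, 9) · C(16, 6) = 220 · 8008 = 1761760. Avoidance count = 37442160 − 1761760 = 35680400.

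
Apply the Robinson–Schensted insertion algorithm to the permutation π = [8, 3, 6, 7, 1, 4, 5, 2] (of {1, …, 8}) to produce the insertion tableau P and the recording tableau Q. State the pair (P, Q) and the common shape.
P = [1, 2, 5] / [3, 4, 7] / [6] / [8];  Q = [1, 3, 4] / [2, 6, 7] / [5] / [8];  common shape = (3, 3, 1, 1)

Row-insert the values π_1, π_2, … into P one at a time, bumping the leftmost entry strictly greater than the inserted value down to the next row. The recording tableau Q records, in position (i, j), the step at which that cell was added to P.
  Insert 8 (step 1): P = [8];  Q = [1]
  Insert 3 (step 2): P = [3] / [8];  Q = [1] / [2]
  Insert 6 (step 3): P = [3, 6] / [8];  Q = [1, 3] / [2]
  Insert 7 (step 4): P = [3, 6, 7] / [8];  Q = [1, 3, 4] / [2]
  Insert 1 (step 5): P = [1, 6, 7] / [3] / [8];  Q = [1, 3, 4] / [2] / [5]
  Insert 4 (step 6): P = [1, 4, 7] / [3, 6] / [8];  Q = [1, 3, 4] / [2, 6] / [5]
  Insert 5 (step 7): P = [1, 4, 5] / [3, 6, 7] / [8];  Q = [1, 3, 4] / [2, 6, 7] / [5]
  Insert 2 (step 8): P = [1, 2, 5] / [3, 4, 7] / [6] / [8];  Q = [1, 3, 4] / [2, 6, 7] / [5] / [8]
Final shape: (3, 3, 1, 1).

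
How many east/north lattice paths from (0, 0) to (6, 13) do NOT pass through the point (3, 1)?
Number of paths = 25312

Total paths from (0, 0) to (6, 13): C(19, 6) = 27132. Paths through (3, 1): (paths (0, 0) → (3, 1)) × (paths (3, 1) → (6, 13)) = C(4, 3) · C(15, 3) = 4 · 455 = 1820. Avoidance count = 27132 − 1820 = 25312.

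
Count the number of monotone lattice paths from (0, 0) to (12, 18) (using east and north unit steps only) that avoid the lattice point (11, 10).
Number of paths = 83318781

Total paths from (0, 0) to (12, 18): C(30, 12) = 86493225. Paths through (11, 10): (paths (0, 0) → (11, 10)) × (paths (11, 10) → (12, 18)) = C(21, 11) · C(9, 1) = 352716 · 9 = 3174444. Avoidance count = 86493225 − 3174444 = 83318781.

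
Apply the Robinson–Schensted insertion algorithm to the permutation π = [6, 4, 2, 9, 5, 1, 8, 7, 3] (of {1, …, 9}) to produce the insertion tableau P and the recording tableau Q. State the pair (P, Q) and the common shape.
P = [1, 3, 7] / [2, 5] / [4, 8] / [6, 9];  Q = [1, 4, 7] / [2, 5] / [3, 8] / [6, 9];  common shape = (3, 2, 2, 2)

Row-insert the values π_1, π_2, … into P one at a time, bumping the leftmost entry strictly greater than the inserted value down to the next row. The recording tableau Q records, in position (i, j), the step at which that cell was added to P.
  Insert 6 (step 1): P = [6];  Q = [1]
  Insert 4 (step 2): P = [4] / [6];  Q = [1] / [2]
  Insert 2 (step 3): P = [2] / [4] / [6];  Q = [1] / [2] / [3]
  Insert 9 (step 4): P = [2, 9] / [4] / [6];  Q = [1, 4] / [2] / [3]
  Insert 5 (step 5): P = [2, 5] / [4, 9] / [6];  Q = [1, 4] / [2, 5] / [3]
  Insert 1 (step 6): P = [1, 5] / [2, 9] / [4] / [6];  Q = [1, 4] / [2, 5] / [3] / [6]
  Insert 8 (step 7): P = [1, 5, 8] / [2, 9] / [4] / [6];  Q = [1, 4, 7] / [2, 5] / [3] / [6]
  Insert 7 (step 8): P = [1, 5, 7] / [2, 8] / [4, 9] / [6];  Q = [1, 4, 7] / [2, 5] / [3, 8] / [6]
  Insert 3 (step 9): P = [1, 3, 7] / [2, 5] / [4, 8] / [6, 9];  Q = [1, 4, 7] / [2, 5] / [3, 8] / [6, 9]
Final shape: (3, 2, 2, 2).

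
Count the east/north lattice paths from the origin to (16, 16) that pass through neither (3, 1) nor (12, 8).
Number of paths = 411607800

Inclusion–exclusion. Total paths: C(32, 16) = 601080390. Through P₁: C(4, 3)·C(28, 13) = 149768640. Through P₂: C(20, 12)·C(12, 4) = 62355150. Since P₁ is strictly southwest of P₂, a monotone path through both must visit P₁ then P₂; paths through both = C(4, 3)·C(16, 9)·C(12, 4) = 22651200. Avoid both = 601080390 − 149768640 − 62355150 + 22651200 = 411607800.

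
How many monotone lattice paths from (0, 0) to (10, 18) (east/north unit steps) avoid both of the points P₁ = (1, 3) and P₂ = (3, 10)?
Number of paths = 6979324

Inclusion–exclusion. Total paths: C(28, 10) = 13123110. Through P₁: C(4, 1)·C(24, 9) = 5230016. Through P₂: C(13, 3)·C(15, 7) = 1840410. Since P₁ is strictly southwest of P₂, a monotone path through both must visit P₁ then P₂; paths through both = C(4, 1)·C(9, 2)·C(15, 7) = 926640. Avoid both = 13123110 − 5230016 − 1840410 + 926640 = 6979324.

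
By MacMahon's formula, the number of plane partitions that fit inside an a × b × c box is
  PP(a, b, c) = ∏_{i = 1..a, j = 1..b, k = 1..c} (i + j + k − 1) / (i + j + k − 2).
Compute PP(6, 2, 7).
PP(6, 2, 7) = 736164

Evaluate the triple product over i = 1..6, j = 1..2, k = 1..7. The factors are (2/1) · (3/2) · (4/3) · (5/4) · (6/5) · (7/6) · (8/7) · (3/2) · … (84 factors total). The numerators and denominators telescope so the product is an integer; carrying out the multiplication exactly gives PP(6, 2, 7) = 736164.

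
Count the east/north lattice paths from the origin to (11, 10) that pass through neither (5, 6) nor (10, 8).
Number of paths = 153528

Inclusion–exclusion. Total paths: C(21, 11) = 352716. Through P₁: C(11, 5)·C(10, 6) = 97020. Through P₂: C(18, 10)·C(3, 1) = 131274. Since P₁ is strictly southwest of P₂, a monotone path through both must visit P₁ then P₂; paths through both = C(11, 5)·C(7, 5)·C(3, 1) = 29106. Avoid both = 352716 − 97020 − 131274 + 29106 = 153528.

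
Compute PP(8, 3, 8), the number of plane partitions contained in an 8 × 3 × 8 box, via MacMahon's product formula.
PP(8, 3, 8) = 33803832920

Evaluate the triple product over i = 1..8, j = 1..3, k = 1..8. The factors are (2/1) · (3/2) · (4/3) · (5/4) · (6/5) · (7/6) · (8/7) · (9/8) · … (192 factors total). The numerators and denominators telescope so the product is an integer; carrying out the multiplication exactly gives PP(8, 3, 8) = 33803832920.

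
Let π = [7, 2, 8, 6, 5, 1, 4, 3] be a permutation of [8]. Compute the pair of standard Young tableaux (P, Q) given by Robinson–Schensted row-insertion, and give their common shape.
P = [1, 3] / [2, 4] / [5, 8] / [6] / [7];  Q = [1, 3] / [2, 4] / [5, 7] / [6] / [8];  common shape = (2, 2, 2, 1, 1)

Row-insert the values π_1, π_2, … into P one at a time, bumping the leftmost entry strictly greater than the inserted value down to the next row. The recording tableau Q records, in position (i, j), the step at which that cell was added to P.
  Insert 7 (step 1): P = [7];  Q = [1]
  Insert 2 (step 2): P = [2] / [7];  Q = [1] / [2]
  Insert 8 (step 3): P = [2, 8] / [7];  Q = [1, 3] / [2]
  Insert 6 (step 4): P = [2, 6] / [7, 8];  Q = [1, 3] / [2, 4]
  Insert 5 (step 5): P = [2, 5] / [6, 8] / [7];  Q = [1, 3] / [2, 4] / [5]
  Insert 1 (step 6): P = [1, 5] / [2, 8] / [6] / [7];  Q = [1, 3] / [2, 4] / [5] / [6]
  Insert 4 (step 7): P = [1, 4] / [2, 5] / [6, 8] / [7];  Q = [1, 3] / [2, 4] / [5, 7] / [6]
  Insert 3 (step 8): P = [1, 3] / [2, 4] / [5, 8] / [6] / [7];  Q = [1, 3] / [2, 4] / [5, 7] / [6] / [8]
Final shape: (2, 2, 2, 1, 1).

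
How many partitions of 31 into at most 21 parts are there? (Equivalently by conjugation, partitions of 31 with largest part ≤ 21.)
p(31, parts ≤ 21) = 6745

Use the recurrence p(n, m) = p(n, m−1) + p(n−m, m): either the largest part is < m (count p(n, m−1)) or the largest part is exactly m (remove one copy of m, count p(n−m, m)). With p(0, ·) = 1 this gives p(31, parts ≤ 21) = 6745. (By conjugating Young diagrams, this also counts partitions of 31 into at most 21 parts.)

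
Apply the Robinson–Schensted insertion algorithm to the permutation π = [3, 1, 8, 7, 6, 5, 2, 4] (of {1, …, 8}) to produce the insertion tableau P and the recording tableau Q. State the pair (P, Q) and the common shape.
P = [1, 2, 4] / [3, 5] / [6] / [7] / [8];  Q = [1, 3, 8] / [2, 4] / [5] / [6] / [7];  common shape = (3, 2, 1, 1, 1)

Row-insert the values π_1, π_2, … into P one at a time, bumping the leftmost entry strictly greater than the inserted value down to the next row. The recording tableau Q records, in position (i, j), the step at which that cell was added to P.
  Insert 3 (step 1): P = [3];  Q = [1]
  Insert 1 (step 2): P = [1] / [3];  Q = [1] / [2]
  Insert 8 (step 3): P = [1, 8] / [3];  Q = [1, 3] / [2]
  Insert 7 (step 4): P = [1, 7] / [3, 8];  Q = [1, 3] / [2, 4]
  Insert 6 (step 5): P = [1, 6] / [3, 7] / [8];  Q = [1, 3] / [2, 4] / [5]
  Insert 5 (step 6): P = [1, 5] / [3, 6] / [7] / [8];  Q = [1, 3] / [2, 4] / [5] / [6]
  Insert 2 (step 7): P = [1, 2] / [3, 5] / [6] / [7] / [8];  Q = [1, 3] / [2, 4] / [5] / [6] / [7]
  Insert 4 (step 8): P = [1, 2, 4] / [3, 5] / [6] / [7] / [8];  Q = [1, 3, 8] / [2, 4] / [5] / [6] / [7]
Final shape: (3, 2, 1, 1, 1).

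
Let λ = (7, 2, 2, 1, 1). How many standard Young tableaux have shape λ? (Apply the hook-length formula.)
# SYT of shape (7, 2, 2, 1, 1) = 7371

Hook-length formula: f^λ = n! / Π hook(c), product over all cells c of the Young diagram. For λ = (7, 2, 2, 1, 1), n = 13 boxes. Hook lengths by row (left-to-right, top-to-bottom): [11, 8, 5, 4, 3, 2, 1]; [5, 2]; [4, 1]; [2]; [1]. Product of hooks = 844800. So f^λ = 13! / 844800 = 6227020800 / 844800 = 7371.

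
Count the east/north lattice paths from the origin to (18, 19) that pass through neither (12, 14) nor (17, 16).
Number of paths = 9354808860

Inclusion–exclusion. Total paths: C(37, 18) = 17672631900. Through P₁: C(26, 12)·C(11, 6) = 4461857400. Through P₂: C(33, 17)·C(4, 1) = 4667212440. Since P₁ is strictly southwest of P₂, a monotone path through both must visit P₁ then P₂; paths through both = C(26, 12)·C(7, 5)·C(4, 1) = 811246800. Avoid both = 17672631900 − 4461857400 − 4667212440 + 811246800 = 9354808860.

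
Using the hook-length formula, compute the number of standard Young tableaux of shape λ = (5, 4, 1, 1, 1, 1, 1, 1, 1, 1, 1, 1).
# SYT of shape (5, 4, 1, 1, 1, 1, 1, 1, 1, 1, 1, 1) = 415701

Hook-length formula: f^λ = n! / Π hook(c), product over all cells c of the Young diagram. For λ = (5, 4, 1, 1, 1, 1, 1, 1, 1, 1, 1, 1), n = 19 boxes. Hook lengths by row (left-to-right, top-to-bottom): [16, 5, 4, 3, 1]; [14, 3, 2, 1]; [10]; [9]; [8]; [7]; [6]; [5]; [4]; [3]; [2]; [1]. Product of hooks = 292626432000. So f^λ = 19! / 292626432000 = 121645100408832000 / 292626432000 = 415701.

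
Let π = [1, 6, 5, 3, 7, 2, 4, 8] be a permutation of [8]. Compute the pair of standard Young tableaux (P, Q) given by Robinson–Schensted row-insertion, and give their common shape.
P = [1, 2, 4, 8] / [3, 7] / [5] / [6];  Q = [1, 2, 5, 8] / [3, 7] / [4] / [6];  common shape = (4, 2, 1, 1)

Row-insert the values π_1, π_2, … into P one at a time, bumping the leftmost entry strictly greater than the inserted value down to the next row. The recording tableau Q records, in position (i, j), the step at which that cell was added to P.
  Insert 1 (step 1): P = [1];  Q = [1]
  Insert 6 (step 2): P = [1, 6];  Q = [1, 2]
  Insert 5 (step 3): P = [1, 5] / [6];  Q = [1, 2] / [3]
  Insert 3 (step 4): P = [1, 3] / [5] / [6];  Q = [1, 2] / [3] / [4]
  Insert 7 (step 5): P = [1, 3, 7] / [5] / [6];  Q = [1, 2, 5] / [3] / [4]
  Insert 2 (step 6): P = [1, 2, 7] / [3] / [5] / [6];  Q = [1, 2, 5] / [3] / [4] / [6]
  Insert 4 (step 7): P = [1, 2, 4] / [3, 7] / [5] / [6];  Q = [1, 2, 5] / [3, 7] / [4] / [6]
  Insert 8 (step 8): P = [1, 2, 4, 8] / [3, 7] / [5] / [6];  Q = [1, 2, 5, 8] / [3, 7] / [4] / [6]
Final shape: (4, 2, 1, 1).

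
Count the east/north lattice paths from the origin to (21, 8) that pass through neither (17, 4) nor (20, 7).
Number of paths = 2336535

Inclusion–exclusion. Total paths: C(29, 21) = 4292145. Through P₁: C(21, 17)·C(8, 4) = 418950. Through P₂: C(27, 20)·C(2, 1) = 1776060. Since P₁ is strictly southwest of P₂, a monotone path through both must visit P₁ then P₂; paths through both = C(21, 17)·C(6, 3)·C(2, 1) = 239400. Avoid both = 4292145 − 418950 − 1776060 + 239400 = 2336535.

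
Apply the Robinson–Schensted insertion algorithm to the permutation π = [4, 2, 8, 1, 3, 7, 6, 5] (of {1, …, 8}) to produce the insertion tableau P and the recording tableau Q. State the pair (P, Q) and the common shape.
P = [1, 3, 5] / [2, 6] / [4, 7] / [8];  Q = [1, 3, 6] / [2, 5] / [4, 7] / [8];  common shape = (3, 2, 2, 1)

Row-insert the values π_1, π_2, … into P one at a time, bumping the leftmost entry strictly greater than the inserted value down to the next row. The recording tableau Q records, in position (i, j), the step at which that cell was added to P.
  Insert 4 (step 1): P = [4];  Q = [1]
  Insert 2 (step 2): P = [2] / [4];  Q = [1] / [2]
  Insert 8 (step 3): P = [2, 8] / [4];  Q = [1, 3] / [2]
  Insert 1 (step 4): P = [1, 8] / [2] / [4];  Q = [1, 3] / [2] / [4]
  Insert 3 (step 5): P = [1, 3] / [2, 8] / [4];  Q = [1, 3] / [2, 5] / [4]
  Insert 7 (step 6): P = [1, 3, 7] / [2, 8] / [4];  Q = [1, 3, 6] / [2, 5] / [4]
  Insert 6 (step 7): P = [1, 3, 6] / [2, 7] / [4, 8];  Q = [1, 3, 6] / [2, 5] / [4, 7]
  Insert 5 (step 8): P = [1, 3, 5] / [2, 6] / [4, 7] / [8];  Q = [1, 3, 6] / [2, 5] / [4, 7] / [8]
Final shape: (3, 2, 2, 1).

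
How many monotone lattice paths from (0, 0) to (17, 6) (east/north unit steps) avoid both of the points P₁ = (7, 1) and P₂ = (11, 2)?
Number of paths = 68943

Inclusion–exclusion. Total paths: C(23, 17) = 100947. Through P₁: C(8, 7)·C(15, 10) = 24024. Through P₂: C(13, 11)·C(10, 6) = 16380. Since P₁ is strictly southwest of P₂, a monotone path through both must visit P₁ then P₂; paths through both = C(8, 7)·C(5, 4)·C(10, 6) = 8400. Avoid both = 100947 − 24024 − 16380 + 8400 = 68943.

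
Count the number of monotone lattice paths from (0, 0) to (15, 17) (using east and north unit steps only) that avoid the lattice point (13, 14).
Number of paths = 365139720

Total paths from (0, 0) to (15, 17): C(32, 15) = 565722720. Paths through (13, 14): (paths (0, 0) → (13, 14)) × (paths (13, 14) → (15, 17)) = C(27, 13) · C(5, 2) = 20058300 · 10 = 200583000. Avoidance count = 565722720 − 200583000 = 365139720.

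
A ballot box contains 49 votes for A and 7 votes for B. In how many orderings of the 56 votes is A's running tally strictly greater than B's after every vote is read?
Strict-lead orderings = 173938050

Total orderings of the 56 votes with 49 for A: C(56, 49) = 231917400. By the Bertrand ballot formula (Cycle Lemma / reflection principle), the number of orderings in which A is strictly ahead of B throughout is (p − q)/(p + q) · C(p + q, p) = (49 − 7)/(49 + 7) · 231917400 = 173938050.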